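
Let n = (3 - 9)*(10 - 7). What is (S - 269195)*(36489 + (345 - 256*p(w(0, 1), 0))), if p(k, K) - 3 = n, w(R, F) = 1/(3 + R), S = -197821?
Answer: -18995408784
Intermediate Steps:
n = -18 (n = -6*3 = -18)
p(k, K) = -15 (p(k, K) = 3 - 18 = -15)
(S - 269195)*(36489 + (345 - 256*p(w(0, 1), 0))) = (-197821 - 269195)*(36489 + (345 - 256*(-15))) = -467016*(36489 + (345 + 3840)) = -467016*(36489 + 4185) = -467016*40674 = -18995408784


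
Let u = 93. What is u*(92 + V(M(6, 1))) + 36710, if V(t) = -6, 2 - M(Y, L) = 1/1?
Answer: 44708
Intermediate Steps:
M(Y, L) = 1 (M(Y, L) = 2 - 1/1 = 2 - 1*1 = 2 - 1 = 1)
u*(92 + V(M(6, 1))) + 36710 = 93*(92 - 6) + 36710 = 93*86 + 36710 = 7998 + 36710 = 44708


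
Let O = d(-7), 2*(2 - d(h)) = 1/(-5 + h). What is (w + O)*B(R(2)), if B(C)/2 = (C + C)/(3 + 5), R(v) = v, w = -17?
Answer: -359/24 ≈ -14.958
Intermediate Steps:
d(h) = 2 - 1/(2*(-5 + h))
O = 49/24 (O = (-21 + 4*(-7))/(2*(-5 - 7)) = (½)*(-21 - 28)/(-12) = (½)*(-1/12)*(-49) = 49/24 ≈ 2.0417)
B(C) = C/2 (B(C) = 2*((C + C)/(3 + 5)) = 2*((2*C)/8) = 2*((2*C)*(⅛)) = 2*(C/4) = C/2)
(w + O)*B(R(2)) = (-17 + 49/24)*((½)*2) = -359/24*1 = -359/24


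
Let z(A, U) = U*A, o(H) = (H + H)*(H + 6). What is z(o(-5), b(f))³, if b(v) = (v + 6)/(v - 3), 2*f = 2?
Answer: 42875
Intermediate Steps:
f = 1 (f = (½)*2 = 1)
b(v) = (6 + v)/(-3 + v)
o(H) = 2*H*(6 + H) (o(H) = (2*H)*(6 + H) = 2*H*(6 + H))
z(A, U) = A*U
z(o(-5), b(f))³ = ((2*(-5)*(6 - 5))*((6 + 1)/(-3 + 1)))³ = ((2*(-5)*1)*(7/(-2)))³ = (-(-5)*7)³ = (-10*(-7/2))³ = 35³ = 42875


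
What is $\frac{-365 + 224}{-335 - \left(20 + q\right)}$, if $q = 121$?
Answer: $\frac{141}{476} \approx 0.29622$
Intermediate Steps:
$\frac{-365 + 224}{-335 - \left(20 + q\right)} = \frac{-365 + 224}{-335 - 141} = - \frac{141}{-335 - 141} = - \frac{141}{-476} = \left(-141\right) \left(- \frac{1}{476}\right) = \frac{141}{476}$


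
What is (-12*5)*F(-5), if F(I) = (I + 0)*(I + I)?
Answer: -3000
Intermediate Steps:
F(I) = 2*I² (F(I) = I*(2*I) = 2*I²)
(-12*5)*F(-5) = (-12*5)*(2*(-5)²) = -120*25 = -60*50 = -3000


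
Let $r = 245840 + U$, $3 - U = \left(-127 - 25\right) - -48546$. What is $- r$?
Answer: $-197449$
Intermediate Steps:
$U = -48391$ ($U = 3 - \left(\left(-127 - 25\right) - -48546\right) = 3 - \left(-152 + 48546\right) = 3 - 48394 = -48391$)
$r = 197449$ ($r = 245840 - 48391 = 197449$)
$- r = \left(-1\right) 197449 = -197449$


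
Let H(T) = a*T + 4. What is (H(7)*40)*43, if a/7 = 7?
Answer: 596840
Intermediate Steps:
a = 49 (a = 7*7 = 49)
H(T) = 4 + 49*T (H(T) = 49*T + 4 = 4 + 49*T)
(H(7)*40)*43 = ((4 + 49*7)*40)*43 = ((4 + 343)*40)*43 = (347*40)*43 = 13880*43 = 596840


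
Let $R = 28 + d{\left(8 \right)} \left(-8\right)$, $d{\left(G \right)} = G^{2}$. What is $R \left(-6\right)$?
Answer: $2904$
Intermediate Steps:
$R = -484$ ($R = 28 + 8^{2} \left(-8\right) = 28 + 64 \left(-8\right) = 28 - 512 = -484$)
$R \left(-6\right) = \left(-484\right) \left(-6\right) = 2904$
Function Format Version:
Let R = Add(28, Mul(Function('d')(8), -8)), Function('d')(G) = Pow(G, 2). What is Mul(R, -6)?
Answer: 2904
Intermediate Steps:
R = -484 (R = Add(28, Mul(Pow(8, 2), -8)) = Add(28, Mul(64, -8)) = Add(28, -512) = -484)
Mul(R, -6) = Mul(-484, -6) = 2904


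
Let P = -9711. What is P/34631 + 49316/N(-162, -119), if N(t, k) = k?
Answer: -1709018005/4121089 ≈ -414.70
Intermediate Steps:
P/34631 + 49316/N(-162, -119) = -9711/34631 + 49316/(-119) = -9711*1/34631 + 49316*(-1/119) = -9711/34631 - 49316/119 = -1709018005/4121089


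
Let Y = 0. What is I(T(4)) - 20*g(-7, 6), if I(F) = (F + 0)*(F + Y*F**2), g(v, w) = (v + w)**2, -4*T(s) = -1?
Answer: -319/16 ≈ -19.938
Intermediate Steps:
T(s) = 1/4 (T(s) = -1/4*(-1) = 1/4)
I(F) = F**2 (I(F) = (F + 0)*(F + 0*F**2) = F*(F + 0) = F*F = F**2)
I(T(4)) - 20*g(-7, 6) = (1/4)**2 - 20*(-7 + 6)**2 = 1/16 - 20*(-1)**2 = 1/16 - 20*1 = 1/16 - 20 = -319/16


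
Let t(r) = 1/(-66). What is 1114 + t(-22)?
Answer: 73523/66 ≈ 1114.0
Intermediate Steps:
t(r) = -1/66
1114 + t(-22) = 1114 - 1/66 = 73523/66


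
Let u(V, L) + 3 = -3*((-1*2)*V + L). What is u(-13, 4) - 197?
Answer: -290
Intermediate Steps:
u(V, L) = -3 - 3*L + 6*V (u(V, L) = -3 - 3*((-1*2)*V + L) = -3 - 3*(-2*V + L) = -3 - 3*(L - 2*V) = -3 + (-3*L + 6*V) = -3 - 3*L + 6*V)
u(-13, 4) - 197 = (-3 - 3*4 + 6*(-13)) - 197 = (-3 - 12 - 78) - 197 = -93 - 197 = -290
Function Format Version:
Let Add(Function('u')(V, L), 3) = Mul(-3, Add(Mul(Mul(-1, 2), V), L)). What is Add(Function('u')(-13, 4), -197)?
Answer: -290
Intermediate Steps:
Function('u')(V, L) = Add(-3, Mul(-3, L), Mul(6, V)) (Function('u')(V, L) = Add(-3, Mul(-3, Add(Mul(Mul(-1, 2), V), L))) = Add(-3, Mul(-3, Add(Mul(-2, V), L))) = Add(-3, Mul(-3, Add(L, Mul(-2, V)))) = Add(-3, Add(Mul(-3, L), Mul(6, V))) = Add(-3, Mul(-3, L), Mul(6, V)))
Add(Function('u')(-13, 4), -197) = Add(Add(-3, Mul(-3, 4), Mul(6, -13)), -197) = Add(Add(-3, -12, -78), -197) = Add(-93, -197) = -290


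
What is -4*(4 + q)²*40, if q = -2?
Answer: -640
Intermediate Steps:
-4*(4 + q)²*40 = -4*(4 - 2)²*40 = -4*2²*40 = -4*4*40 = -16*40 = -640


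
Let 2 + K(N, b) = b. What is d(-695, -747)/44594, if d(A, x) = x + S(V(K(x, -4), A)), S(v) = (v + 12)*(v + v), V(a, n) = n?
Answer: 948623/44594 ≈ 21.272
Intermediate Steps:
K(N, b) = -2 + b
S(v) = 2*v*(12 + v) (S(v) = (12 + v)*(2*v) = 2*v*(12 + v))
d(A, x) = x + 2*A*(12 + A)
d(-695, -747)/44594 = (-747 + 2*(-695)*(12 - 695))/44594 = (-747 + 2*(-695)*(-683))*(1/44594) = (-747 + 949370)*(1/44594) = 948623*(1/44594) = 948623/44594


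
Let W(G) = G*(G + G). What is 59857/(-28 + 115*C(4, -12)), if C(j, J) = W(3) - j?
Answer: 8551/226 ≈ 37.836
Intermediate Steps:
W(G) = 2*G² (W(G) = G*(2*G) = 2*G²)
C(j, J) = 18 - j (C(j, J) = 2*3² - j = 2*9 - j = 18 - j)
59857/(-28 + 115*C(4, -12)) = 59857/(-28 + 115*(18 - 1*4)) = 59857/(-28 + 115*(18 - 4)) = 59857/(-28 + 115*14) = 59857/(-28 + 1610) = 59857/1582 = 59857*(1/1582) = 8551/226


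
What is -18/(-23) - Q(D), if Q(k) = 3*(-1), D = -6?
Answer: 87/23 ≈ 3.7826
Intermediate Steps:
Q(k) = -3
-18/(-23) - Q(D) = -18/(-23) - 1*(-3) = -18*(-1/23) + 3 = 18/23 + 3 = 87/23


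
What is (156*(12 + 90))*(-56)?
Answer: -891072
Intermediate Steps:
(156*(12 + 90))*(-56) = (156*102)*(-56) = 15912*(-56) = -891072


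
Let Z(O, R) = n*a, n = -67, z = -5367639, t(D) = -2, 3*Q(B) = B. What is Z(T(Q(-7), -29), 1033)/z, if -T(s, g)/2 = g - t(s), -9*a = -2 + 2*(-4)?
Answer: 670/48308751 ≈ 1.3869e-5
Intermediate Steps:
Q(B) = B/3
a = 10/9 (a = -(-2 + 2*(-4))/9 = -(-2 - 8)/9 = -⅑*(-10) = 10/9 ≈ 1.1111)
T(s, g) = -4 - 2*g (T(s, g) = -2*(g - 1*(-2)) = -2*(g + 2) = -2*(2 + g) = -4 - 2*g)
Z(O, R) = -670/9 (Z(O, R) = -67*10/9 = -670/9)
Z(T(Q(-7), -29), 1033)/z = -670/9/(-5367639) = -670/9*(-1/5367639) = 670/48308751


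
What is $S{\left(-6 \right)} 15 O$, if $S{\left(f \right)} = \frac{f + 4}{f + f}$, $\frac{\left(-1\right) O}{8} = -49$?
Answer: $980$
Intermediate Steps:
$O = 392$ ($O = \left(-8\right) \left(-49\right) = 392$)
$S{\left(f \right)} = \frac{4 + f}{2 f}$
$S{\left(-6 \right)} 15 O = \frac{4 - 6}{2 \left(-6\right)} 15 \cdot 392 = \frac{1}{2} \left(- \frac{1}{6}\right) \left(-2\right) 15 \cdot 392 = \frac{1}{6} \cdot 15 \cdot 392 = \frac{5}{2} \cdot 392 = 980$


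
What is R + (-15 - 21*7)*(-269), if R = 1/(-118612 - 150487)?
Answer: 11726796221/269099 ≈ 43578.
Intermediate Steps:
R = -1/269099 (R = 1/(-269099) = -1/269099 ≈ -3.7161e-6)
R + (-15 - 21*7)*(-269) = -1/269099 + (-15 - 21*7)*(-269) = -1/269099 + (-15 - 147)*(-269) = -1/269099 - 162*(-269) = -1/269099 + 43578 = 11726796221/269099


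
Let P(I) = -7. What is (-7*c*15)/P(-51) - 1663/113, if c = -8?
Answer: -15223/113 ≈ -134.72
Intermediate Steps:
(-7*c*15)/P(-51) - 1663/113 = (-7*(-8)*15)/(-7) - 1663/113 = (56*15)*(-⅐) - 1663*1/113 = 840*(-⅐) - 1663/113 = -120 - 1663/113 = -15223/113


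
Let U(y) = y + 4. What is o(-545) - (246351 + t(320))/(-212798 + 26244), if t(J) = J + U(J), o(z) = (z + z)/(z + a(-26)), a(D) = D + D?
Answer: 350799875/111372738 ≈ 3.1498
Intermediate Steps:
a(D) = 2*D
U(y) = 4 + y
o(z) = 2*z/(-52 + z) (o(z) = (z + z)/(z + 2*(-26)) = (2*z)/(z - 52) = (2*z)/(-52 + z) = 2*z/(-52 + z))
t(J) = 4 + 2*J (t(J) = J + (4 + J) = 4 + 2*J)
o(-545) - (246351 + t(320))/(-212798 + 26244) = 2*(-545)/(-52 - 545) - (246351 + (4 + 2*320))/(-212798 + 26244) = 2*(-545)/(-597) - (246351 + (4 + 640))/(-186554) = 2*(-545)*(-1/597) - (246351 + 644)*(-1)/186554 = 1090/597 - 246995*(-1)/186554 = 1090/597 - 1*(-246995/186554) = 1090/597 + 246995/186554 = 350799875/111372738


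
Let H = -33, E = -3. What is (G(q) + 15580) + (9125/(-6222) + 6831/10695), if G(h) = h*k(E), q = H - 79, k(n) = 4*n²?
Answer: 11136208283/964410 ≈ 11547.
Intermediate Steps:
q = -112 (q = -33 - 79 = -112)
G(h) = 36*h (G(h) = h*(4*(-3)²) = h*(4*9) = h*36 = 36*h)
(G(q) + 15580) + (9125/(-6222) + 6831/10695) = (36*(-112) + 15580) + (9125/(-6222) + 6831/10695) = (-4032 + 15580) + (9125*(-1/6222) + 6831*(1/10695)) = 11548 + (-9125/6222 + 99/155) = 11548 - 798397/964410 = 11136208283/964410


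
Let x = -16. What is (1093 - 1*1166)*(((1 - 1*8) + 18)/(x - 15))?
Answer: 803/31 ≈ 25.903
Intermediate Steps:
(1093 - 1*1166)*(((1 - 1*8) + 18)/(x - 15)) = (1093 - 1*1166)*(((1 - 1*8) + 18)/(-16 - 15)) = (1093 - 1166)*(((1 - 8) + 18)/(-31)) = -73*(-7 + 18)*(-1)/31 = -803*(-1)/31 = -73*(-11/31) = 803/31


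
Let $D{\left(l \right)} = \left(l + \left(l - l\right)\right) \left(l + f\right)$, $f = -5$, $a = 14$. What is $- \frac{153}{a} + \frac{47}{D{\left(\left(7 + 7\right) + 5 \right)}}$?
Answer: $- \frac{1430}{133} \approx -10.752$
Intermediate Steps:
$D{\left(l \right)} = l \left(-5 + l\right)$ ($D{\left(l \right)} = \left(l + \left(l - l\right)\right) \left(l - 5\right) = \left(l + 0\right) \left(-5 + l\right) = l \left(-5 + l\right)$)
$- \frac{153}{a} + \frac{47}{D{\left(\left(7 + 7\right) + 5 \right)}} = - \frac{153}{14} + \frac{47}{\left(\left(7 + 7\right) + 5\right) \left(-5 + \left(\left(7 + 7\right) + 5\right)\right)} = \left(-153\right) \frac{1}{14} + \frac{47}{\left(14 + 5\right) \left(-5 + \left(14 + 5\right)\right)} = - \frac{153}{14} + \frac{47}{19 \left(-5 + 19\right)} = - \frac{153}{14} + \frac{47}{19 \cdot 14} = - \frac{153}{14} + \frac{47}{266} = - \frac{1430}{133}$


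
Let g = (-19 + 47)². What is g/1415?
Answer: 784/1415 ≈ 0.55406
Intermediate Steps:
g = 784 (g = 28² = 784)
g/1415 = 784/1415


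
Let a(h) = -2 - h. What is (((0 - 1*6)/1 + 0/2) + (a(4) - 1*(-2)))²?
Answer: 100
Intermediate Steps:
(((0 - 1*6)/1 + 0/2) + (a(4) - 1*(-2)))² = (((0 - 1*6)/1 + 0/2) + ((-2 - 1*4) - 1*(-2)))² = (((0 - 6)*1 + 0*(½)) + ((-2 - 4) + 2))² = ((-6*1 + 0) + (-6 + 2))² = ((-6 + 0) - 4)² = (-6 - 4)² = (-10)² = 100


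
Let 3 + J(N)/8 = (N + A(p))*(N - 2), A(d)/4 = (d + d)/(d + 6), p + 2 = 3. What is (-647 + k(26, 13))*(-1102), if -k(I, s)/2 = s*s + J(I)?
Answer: 87629938/7 ≈ 1.2519e+7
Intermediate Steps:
p = 1 (p = -2 + 3 = 1)
A(d) = 8*d/(6 + d) (A(d) = 4*((d + d)/(d + 6)) = 4*((2*d)/(6 + d)) = 4*(2*d/(6 + d)) = 8*d/(6 + d))
J(N) = -24 + 8*(-2 + N)*(8/7 + N) (J(N) = -24 + 8*((N + 8*1/(6 + 1))*(N - 2)) = -24 + 8*((N + 8*1/7)*(-2 + N)) = -24 + 8*((N + 8*1*(⅐))*(-2 + N)) = -24 + 8*((N + 8/7)*(-2 + N)) = -24 + 8*((8/7 + N)*(-2 + N)) = -24 + 8*((-2 + N)*(8/7 + N)) = -24 + 8*(-2 + N)*(8/7 + N))
k(I, s) = 592/7 - 16*I² - 2*s² + 96*I/7 (k(I, s) = -2*(s*s + (-296/7 + 8*I² - 48*I/7)) = -2*(s² + (-296/7 + 8*I² - 48*I/7)) = -2*(-296/7 + s² + 8*I² - 48*I/7) = 592/7 - 16*I² - 2*s² + 96*I/7)
(-647 + k(26, 13))*(-1102) = (-647 + (592/7 - 16*26² - 2*13² + (96/7)*26))*(-1102) = (-647 + (592/7 - 16*676 - 2*169 + 2496/7))*(-1102) = (-647 + (592/7 - 10816 - 338 + 2496/7))*(-1102) = (-647 - 74990/7)*(-1102) = -79519/7*(-1102) = 87629938/7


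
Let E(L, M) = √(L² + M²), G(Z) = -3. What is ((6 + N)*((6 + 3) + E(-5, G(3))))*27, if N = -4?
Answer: 486 + 54*√34 ≈ 800.87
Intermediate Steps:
((6 + N)*((6 + 3) + E(-5, G(3))))*27 = ((6 - 4)*((6 + 3) + √((-5)² + (-3)²)))*27 = (2*(9 + √(25 + 9)))*27 = (2*(9 + √34))*27 = (18 + 2*√34)*27 = 486 + 54*√34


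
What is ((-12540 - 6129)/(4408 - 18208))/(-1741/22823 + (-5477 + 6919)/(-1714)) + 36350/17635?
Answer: 170899671410969/291182531564000 ≈ 0.58692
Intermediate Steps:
((-12540 - 6129)/(4408 - 18208))/(-1741/22823 + (-5477 + 6919)/(-1714)) + 36350/17635 = (-18669/(-13800))/(-1741*1/22823 + 1442*(-1/1714)) + 36350*(1/17635) = (-18669*(-1/13800))/(-1741/22823 - 721/857) + 7270/3527 = 6223/(4600*(-17947420/19559311)) + 7270/3527 = (6223/4600)*(-19559311/17947420) + 7270/3527 = -121717592353/82558132000 + 7270/3527 = 170899671410969/291182531564000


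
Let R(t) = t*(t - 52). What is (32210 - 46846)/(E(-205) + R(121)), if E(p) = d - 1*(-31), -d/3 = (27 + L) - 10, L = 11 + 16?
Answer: -3659/2062 ≈ -1.7745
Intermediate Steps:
L = 27
d = -132 (d = -3*((27 + 27) - 10) = -3*(54 - 10) = -3*44 = -132)
E(p) = -101 (E(p) = -132 - 1*(-31) = -132 + 31 = -101)
R(t) = t*(-52 + t)
(32210 - 46846)/(E(-205) + R(121)) = (32210 - 46846)/(-101 + 121*(-52 + 121)) = -14636/(-101 + 121*69) = -14636/(-101 + 8349) = -14636/8248 = -14636*1/8248 = -3659/2062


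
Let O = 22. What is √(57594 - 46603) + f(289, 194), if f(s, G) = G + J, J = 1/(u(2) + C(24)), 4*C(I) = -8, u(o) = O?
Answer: 3881/20 + √10991 ≈ 298.89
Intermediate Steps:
u(o) = 22
C(I) = -2 (C(I) = (¼)*(-8) = -2)
J = 1/20 (J = 1/(22 - 2) = 1/20 ≈ 0.050000)
f(s, G) = 1/20 + G (f(s, G) = G + 1/20 = 1/20 + G)
√(57594 - 46603) + f(289, 194) = √(57594 - 46603) + (1/20 + 194) = √10991 + 3881/20 = 3881/20 + √10991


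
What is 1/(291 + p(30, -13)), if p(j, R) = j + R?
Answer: 1/308 ≈ 0.0032468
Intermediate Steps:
p(j, R) = R + j
1/(291 + p(30, -13)) = 1/(291 + (-13 + 30)) = 1/(291 + 17) = 1/308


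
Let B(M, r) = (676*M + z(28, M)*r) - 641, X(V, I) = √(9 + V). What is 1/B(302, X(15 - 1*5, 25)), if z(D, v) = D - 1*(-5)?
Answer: 6167/1255051710 - √19/1255051710 ≈ 4.9103e-6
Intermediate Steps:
z(D, v) = 5 + D (z(D, v) = D + 5 = 5 + D)
B(M, r) = -641 + 33*r + 676*M (B(M, r) = (676*M + (5 + 28)*r) - 641 = (676*M + 33*r) - 641 = (33*r + 676*M) - 641 = -641 + 33*r + 676*M)
1/B(302, X(15 - 1*5, 25)) = 1/(-641 + 33*√(9 + (15 - 1*5)) + 676*302) = 1/(-641 + 33*√(9 + (15 - 5)) + 204152) = 1/(-641 + 33*√(9 + 10) + 204152) = 1/(-641 + 33*√19 + 204152) = 1/(203511 + 33*√19)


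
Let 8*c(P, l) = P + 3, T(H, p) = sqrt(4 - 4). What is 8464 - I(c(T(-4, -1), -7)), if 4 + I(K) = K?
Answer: 67741/8 ≈ 8467.6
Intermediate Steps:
T(H, p) = 0 (T(H, p) = sqrt(0) = 0)
c(P, l) = 3/8 + P/8 (c(P, l) = (P + 3)/8 = (3 + P)/8 = 3/8 + P/8)
I(K) = -4 + K
8464 - I(c(T(-4, -1), -7)) = 8464 - (-4 + (3/8 + (1/8)*0)) = 8464 - (-4 + (3/8 + 0)) = 8464 - (-4 + 3/8) = 8464 - 1*(-29/8) = 8464 + 29/8 = 67741/8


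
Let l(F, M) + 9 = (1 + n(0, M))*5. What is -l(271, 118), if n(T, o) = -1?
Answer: 9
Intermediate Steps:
l(F, M) = -9 (l(F, M) = -9 + (1 - 1)*5 = -9 + 0*5 = -9 + 0 = -9)
-l(271, 118) = -1*(-9) = 9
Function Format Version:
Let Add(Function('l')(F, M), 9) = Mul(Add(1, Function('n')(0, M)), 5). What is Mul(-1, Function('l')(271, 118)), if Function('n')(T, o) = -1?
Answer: 9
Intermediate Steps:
Function('l')(F, M) = -9 (Function('l')(F, M) = Add(-9, Mul(Add(1, -1), 5)) = Add(-9, Mul(0, 5)) = Add(-9, 0) = -9)
Mul(-1, Function('l')(271, 118)) = Mul(-1, -9) = 9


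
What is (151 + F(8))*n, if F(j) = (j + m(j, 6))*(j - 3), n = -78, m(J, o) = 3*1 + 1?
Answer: -16458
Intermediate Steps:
m(J, o) = 4 (m(J, o) = 3 + 1 = 4)
F(j) = (-3 + j)*(4 + j) (F(j) = (j + 4)*(j - 3) = (4 + j)*(-3 + j) = (-3 + j)*(4 + j))
(151 + F(8))*n = (151 + (-12 + 8 + 8²))*(-78) = (151 + (-12 + 8 + 64))*(-78) = (151 + 60)*(-78) = 211*(-78) = -16458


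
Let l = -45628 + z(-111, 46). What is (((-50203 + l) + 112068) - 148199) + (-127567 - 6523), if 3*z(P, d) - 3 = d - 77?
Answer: -798184/3 ≈ -2.6606e+5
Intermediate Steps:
z(P, d) = -74/3 + d/3 (z(P, d) = 1 + (d - 77)/3 = 1 + (-77 + d)/3 = 1 + (-77/3 + d/3) = -74/3 + d/3)
l = -136912/3 (l = -45628 + (-74/3 + (1/3)*46) = -45628 + (-74/3 + 46/3) = -45628 - 28/3 = -136912/3 ≈ -45637.)
(((-50203 + l) + 112068) - 148199) + (-127567 - 6523) = (((-50203 - 136912/3) + 112068) - 148199) + (-127567 - 6523) = ((-287521/3 + 112068) - 148199) - 134090 = (48683/3 - 148199) - 134090 = -395914/3 - 134090 = -798184/3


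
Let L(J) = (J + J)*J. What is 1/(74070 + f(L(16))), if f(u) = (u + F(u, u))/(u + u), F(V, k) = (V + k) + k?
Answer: 1/74072 ≈ 1.3500e-5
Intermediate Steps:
F(V, k) = V + 2*k
L(J) = 2*J² (L(J) = (2*J)*J = 2*J²)
f(u) = 2 (f(u) = (u + (u + 2*u))/(u + u) = (u + 3*u)/((2*u)) = (4*u)*(1/(2*u)) = 2)
1/(74070 + f(L(16))) = 1/(74070 + 2) = 1/74072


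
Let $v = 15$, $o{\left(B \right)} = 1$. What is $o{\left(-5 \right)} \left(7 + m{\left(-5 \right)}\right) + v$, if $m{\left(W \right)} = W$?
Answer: $17$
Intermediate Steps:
$o{\left(-5 \right)} \left(7 + m{\left(-5 \right)}\right) + v = 1 \left(7 - 5\right) + 15 = 1 \cdot 2 + 15 = 2 + 15 = 17$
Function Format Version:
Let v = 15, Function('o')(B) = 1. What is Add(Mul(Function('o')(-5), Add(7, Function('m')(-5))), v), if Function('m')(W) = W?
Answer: 17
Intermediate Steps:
Add(Mul(Function('o')(-5), Add(7, Function('m')(-5))), v) = Add(Mul(1, Add(7, -5)), 15) = Add(Mul(1, 2), 15) = Add(2, 15) = 17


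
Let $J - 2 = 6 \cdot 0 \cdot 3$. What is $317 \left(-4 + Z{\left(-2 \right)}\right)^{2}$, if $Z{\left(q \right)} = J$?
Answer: $1268$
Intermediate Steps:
$J = 2$ ($J = 2 + 6 \cdot 0 \cdot 3 = 2 + 0 \cdot 3 = 2 + 0 = 2$)
$Z{\left(q \right)} = 2$
$317 \left(-4 + Z{\left(-2 \right)}\right)^{2} = 317 \left(-4 + 2\right)^{2} = 317 \left(-2\right)^{2} = 317 \cdot 4 = 1268$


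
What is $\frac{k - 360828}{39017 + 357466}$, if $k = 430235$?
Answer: $\frac{69407}{396483} \approx 0.17506$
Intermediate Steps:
$\frac{k - 360828}{39017 + 357466} = \frac{430235 - 360828}{39017 + 357466} = \frac{69407}{396483}$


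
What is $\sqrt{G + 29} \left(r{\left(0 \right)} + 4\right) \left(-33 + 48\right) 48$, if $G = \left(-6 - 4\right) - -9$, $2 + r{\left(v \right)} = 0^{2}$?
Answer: $2880 \sqrt{7} \approx 7619.8$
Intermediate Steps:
$r{\left(v \right)} = -2$ ($r{\left(v \right)} = -2 + 0^{2} = -2 + 0 = -2$)
$G = -1$ ($G = -10 + 9 = -1$)
$\sqrt{G + 29} \left(r{\left(0 \right)} + 4\right) \left(-33 + 48\right) 48 = \sqrt{-1 + 29} \left(-2 + 4\right) \left(-33 + 48\right) 48 = \sqrt{28} \cdot 2 \cdot 15 \cdot 48 = 2 \sqrt{7} \cdot 30 \cdot 48 = 60 \sqrt{7} \cdot 48 = 2880 \sqrt{7}$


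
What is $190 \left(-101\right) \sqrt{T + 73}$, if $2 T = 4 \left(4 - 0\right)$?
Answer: $-172710$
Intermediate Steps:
$T = 8$ ($T = \frac{4 \left(4 - 0\right)}{2} = \frac{4 \left(4 + 0\right)}{2} = \frac{4 \cdot 4}{2} = \frac{1}{2} \cdot 16 = 8$)
$190 \left(-101\right) \sqrt{T + 73} = 190 \left(-101\right) \sqrt{8 + 73} = - 19190 \sqrt{81} = \left(-19190\right) 9 = -172710$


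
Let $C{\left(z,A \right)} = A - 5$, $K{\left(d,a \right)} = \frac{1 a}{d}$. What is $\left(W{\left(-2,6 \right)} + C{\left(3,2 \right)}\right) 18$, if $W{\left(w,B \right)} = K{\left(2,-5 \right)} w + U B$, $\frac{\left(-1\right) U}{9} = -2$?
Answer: $1980$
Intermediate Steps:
$U = 18$ ($U = \left(-9\right) \left(-2\right) = 18$)
$K{\left(d,a \right)} = \frac{a}{d}$
$C{\left(z,A \right)} = -5 + A$ ($C{\left(z,A \right)} = A - 5 = -5 + A$)
$W{\left(w,B \right)} = 18 B - \frac{5 w}{2}$ ($W{\left(w,B \right)} = - \frac{5}{2} w + 18 B = \left(-5\right) \frac{1}{2} w + 18 B = - \frac{5 w}{2} + 18 B = 18 B - \frac{5 w}{2}$)
$\left(W{\left(-2,6 \right)} + C{\left(3,2 \right)}\right) 18 = \left(\left(18 \cdot 6 - -5\right) + \left(-5 + 2\right)\right) 18 = \left(\left(108 + 5\right) - 3\right) 18 = \left(113 - 3\right) 18 = 110 \cdot 18 = 1980$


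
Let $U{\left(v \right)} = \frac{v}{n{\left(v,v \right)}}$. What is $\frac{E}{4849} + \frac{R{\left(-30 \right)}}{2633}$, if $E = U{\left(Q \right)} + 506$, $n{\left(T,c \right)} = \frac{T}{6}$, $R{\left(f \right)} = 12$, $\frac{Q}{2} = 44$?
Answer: $\frac{1406284}{12767417} \approx 0.11015$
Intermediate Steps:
$Q = 88$ ($Q = 2 \cdot 44 = 88$)
$n{\left(T,c \right)} = \frac{T}{6}$ ($n{\left(T,c \right)} = T \frac{1}{6} = \frac{T}{6}$)
$U{\left(v \right)} = 6$ ($U{\left(v \right)} = \frac{v}{\frac{1}{6} v} = v \frac{6}{v} = 6$)
$E = 512$ ($E = 6 + 506 = 512$)
$\frac{E}{4849} + \frac{R{\left(-30 \right)}}{2633} = \frac{512}{4849} + \frac{12}{2633} = \frac{1406284}{12767417}$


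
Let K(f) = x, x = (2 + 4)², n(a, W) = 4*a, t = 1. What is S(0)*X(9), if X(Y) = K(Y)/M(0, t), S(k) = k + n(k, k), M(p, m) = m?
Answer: 0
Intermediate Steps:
x = 36 (x = 6² = 36)
S(k) = 5*k (S(k) = k + 4*k = 5*k)
K(f) = 36
X(Y) = 36 (X(Y) = 36/1 = 36*1 = 36)
S(0)*X(9) = (5*0)*36 = 0*36 = 0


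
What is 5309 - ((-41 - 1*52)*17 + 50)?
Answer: 6840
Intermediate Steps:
5309 - ((-41 - 1*52)*17 + 50) = 5309 - ((-41 - 52)*17 + 50) = 5309 - (-93*17 + 50) = 5309 - (-1581 + 50) = 5309 - 1*(-1531) = 5309 + 1531 = 6840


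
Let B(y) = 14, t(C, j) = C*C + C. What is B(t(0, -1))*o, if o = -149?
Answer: -2086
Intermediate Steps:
t(C, j) = C + C² (t(C, j) = C² + C = C + C²)
B(t(0, -1))*o = 14*(-149) = -2086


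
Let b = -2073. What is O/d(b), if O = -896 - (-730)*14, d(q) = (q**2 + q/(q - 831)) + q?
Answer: 9025632/4157808499 ≈ 0.0021708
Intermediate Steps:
d(q) = q + q**2 + q/(-831 + q) (d(q) = (q**2 + q/(-831 + q)) + q = q + q**2 + q/(-831 + q))
O = 9324 (O = -896 - 365*(-28) = -896 + 10220 = 9324)
O/d(b) = 9324/((-2073*(-830 + (-2073)**2 - 830*(-2073))/(-831 - 2073))) = 9324/((-2073*(-830 + 4297329 + 1720590)/(-2904))) = 9324/((-2073*(-1/2904)*6017089)) = 9324/(4157808499/968) = 9324*(968/4157808499) = 9025632/4157808499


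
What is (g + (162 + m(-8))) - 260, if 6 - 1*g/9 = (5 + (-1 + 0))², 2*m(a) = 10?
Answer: -183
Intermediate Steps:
m(a) = 5 (m(a) = (½)*10 = 5)
g = -90 (g = 54 - 9*(5 + (-1 + 0))² = 54 - 9*(5 - 1)² = 54 - 9*4² = 54 - 9*16 = 54 - 144 = -90)
(g + (162 + m(-8))) - 260 = (-90 + (162 + 5)) - 260 = (-90 + 167) - 260 = 77 - 260 = -183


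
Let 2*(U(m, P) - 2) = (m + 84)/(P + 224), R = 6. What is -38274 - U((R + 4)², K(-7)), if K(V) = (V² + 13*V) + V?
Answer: -6698392/175 ≈ -38277.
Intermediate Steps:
K(V) = V² + 14*V
U(m, P) = 2 + (84 + m)/(2*(224 + P)) (U(m, P) = 2 + ((m + 84)/(P + 224))/2 = 2 + ((84 + m)/(224 + P))/2 = 2 + (84 + m)/(2*(224 + P)))
-38274 - U((R + 4)², K(-7)) = -38274 - (980 + (6 + 4)² + 4*(-7*(14 - 7)))/(2*(224 - 7*(14 - 7))) = -38274 - (980 + 10² + 4*(-7*7))/(2*(224 - 7*7)) = -38274 - (980 + 100 + 4*(-49))/(2*(224 - 49)) = -38274 - (980 + 100 - 196)/(2*175) = -38274 - 884/(2*175) = -38274 - 1*442/175 = -38274 - 442/175 = -6698392/175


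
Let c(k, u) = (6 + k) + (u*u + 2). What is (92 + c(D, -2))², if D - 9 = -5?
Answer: 11664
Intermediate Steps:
D = 4 (D = 9 - 5 = 4)
c(k, u) = 8 + k + u² (c(k, u) = (6 + k) + (u² + 2) = (6 + k) + (2 + u²) = 8 + k + u²)
(92 + c(D, -2))² = (92 + (8 + 4 + (-2)²))² = (92 + (8 + 4 + 4))² = (92 + 16)² = 108² = 11664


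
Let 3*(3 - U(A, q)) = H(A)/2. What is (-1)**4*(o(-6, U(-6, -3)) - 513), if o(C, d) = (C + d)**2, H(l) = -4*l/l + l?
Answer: -4601/9 ≈ -511.22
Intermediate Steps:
H(l) = -4 + l (H(l) = -4*1 + l = -4 + l)
U(A, q) = 11/3 - A/6 (U(A, q) = 3 - (-4 + A)/(3*2) = 3 - (-2 + A/2)/3 = 3 + (2/3 - A/6) = 11/3 - A/6)
(-1)**4*(o(-6, U(-6, -3)) - 513) = (-1)**4*((-6 + (11/3 - 1/6*(-6)))**2 - 513) = 1*((-6 + (11/3 + 1))**2 - 513) = 1*((-6 + 14/3)**2 - 513) = 1*((-4/3)**2 - 513) = 1*(16/9 - 513) = 1*(-4601/9) = -4601/9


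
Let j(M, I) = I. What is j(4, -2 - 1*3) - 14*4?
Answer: -61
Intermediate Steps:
j(4, -2 - 1*3) - 14*4 = (-2 - 1*3) - 14*4 = (-2 - 3) - 56 = -5 - 56 = -61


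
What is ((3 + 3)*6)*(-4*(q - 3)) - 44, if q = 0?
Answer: 388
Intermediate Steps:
((3 + 3)*6)*(-4*(q - 3)) - 44 = ((3 + 3)*6)*(-4*(0 - 3)) - 44 = (6*6)*(-4*(-3)) - 44 = 36*12 - 44 = 432 - 44 = 388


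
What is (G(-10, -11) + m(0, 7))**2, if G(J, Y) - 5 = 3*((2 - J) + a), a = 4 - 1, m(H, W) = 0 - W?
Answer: 1849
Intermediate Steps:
m(H, W) = -W
a = 3
G(J, Y) = 20 - 3*J (G(J, Y) = 5 + 3*((2 - J) + 3) = 5 + 3*(5 - J) = 5 + (15 - 3*J) = 20 - 3*J)
(G(-10, -11) + m(0, 7))**2 = ((20 - 3*(-10)) - 1*7)**2 = ((20 + 30) - 7)**2 = (50 - 7)**2 = 43**2 = 1849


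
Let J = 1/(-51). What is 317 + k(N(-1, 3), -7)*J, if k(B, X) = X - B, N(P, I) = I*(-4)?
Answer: 16162/51 ≈ 316.90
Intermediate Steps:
N(P, I) = -4*I
J = -1/51 ≈ -0.019608
317 + k(N(-1, 3), -7)*J = 317 + (-7 - (-4)*3)*(-1/51) = 317 + (-7 - 1*(-12))*(-1/51) = 317 + (-7 + 12)*(-1/51) = 317 + 5*(-1/51) = 317 - 5/51 = 16162/51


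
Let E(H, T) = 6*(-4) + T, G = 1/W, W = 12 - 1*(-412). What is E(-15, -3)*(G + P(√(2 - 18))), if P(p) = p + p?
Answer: -27/424 - 216*I ≈ -0.063679 - 216.0*I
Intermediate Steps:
W = 424 (W = 12 + 412 = 424)
P(p) = 2*p
G = 1/424 ≈ 0.0023585
E(H, T) = -24 + T
E(-15, -3)*(G + P(√(2 - 18))) = (-24 - 3)*(1/424 + 2*√(2 - 18)) = -27*(1/424 + 2*√(-16)) = -27*(1/424 + 2*(4*I)) = -27*(1/424 + 8*I) = -27/424 - 216*I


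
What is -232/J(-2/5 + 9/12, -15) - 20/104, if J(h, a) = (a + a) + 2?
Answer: 1473/182 ≈ 8.0934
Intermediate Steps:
J(h, a) = 2 + 2*a (J(h, a) = 2*a + 2 = 2 + 2*a)
-232/J(-2/5 + 9/12, -15) - 20/104 = -232/(2 + 2*(-15)) - 20/104 = -232/(2 - 30) - 20*1/104 = -232/(-28) - 5/26 = -232*(-1/28) - 5/26 = 58/7 - 5/26 = 1473/182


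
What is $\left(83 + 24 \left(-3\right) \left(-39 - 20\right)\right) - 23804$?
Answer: $-19473$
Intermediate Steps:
$\left(83 + 24 \left(-3\right) \left(-39 - 20\right)\right) - 23804 = \left(83 - -4248\right) - 23804 = \left(83 + 4248\right) - 23804 = 4331 - 23804 = -19473$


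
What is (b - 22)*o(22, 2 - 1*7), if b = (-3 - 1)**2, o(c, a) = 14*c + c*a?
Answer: -1188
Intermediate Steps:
o(c, a) = 14*c + a*c
b = 16 (b = (-4)**2 = 16)
(b - 22)*o(22, 2 - 1*7) = (16 - 22)*(22*(14 + (2 - 1*7))) = -132*(14 + (2 - 7)) = -132*(14 - 5) = -132*9 = -6*198 = -1188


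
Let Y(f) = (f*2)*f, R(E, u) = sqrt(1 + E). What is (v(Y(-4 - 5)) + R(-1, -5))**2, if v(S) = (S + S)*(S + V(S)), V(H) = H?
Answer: 11019960576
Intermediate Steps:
Y(f) = 2*f**2 (Y(f) = (2*f)*f = 2*f**2)
v(S) = 4*S**2 (v(S) = (S + S)*(S + S) = (2*S)*(2*S) = 4*S**2)
(v(Y(-4 - 5)) + R(-1, -5))**2 = (4*(2*(-4 - 5)**2)**2 + sqrt(1 - 1))**2 = (4*(2*(-9)**2)**2 + sqrt(0))**2 = (4*(2*81)**2 + 0)**2 = (4*162**2 + 0)**2 = (4*26244 + 0)**2 = (104976 + 0)**2 = 104976**2 = 11019960576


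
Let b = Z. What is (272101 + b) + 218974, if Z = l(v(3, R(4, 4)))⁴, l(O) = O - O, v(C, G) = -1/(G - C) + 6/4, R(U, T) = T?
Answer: 491075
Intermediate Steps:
v(C, G) = 3/2 - 1/(G - C) (v(C, G) = -1/(G - C) + 6*(¼) = -1/(G - C) + 3/2 = 3/2 - 1/(G - C))
l(O) = 0
Z = 0 (Z = 0⁴ = 0)
b = 0
(272101 + b) + 218974 = (272101 + 0) + 218974 = 272101 + 218974 = 491075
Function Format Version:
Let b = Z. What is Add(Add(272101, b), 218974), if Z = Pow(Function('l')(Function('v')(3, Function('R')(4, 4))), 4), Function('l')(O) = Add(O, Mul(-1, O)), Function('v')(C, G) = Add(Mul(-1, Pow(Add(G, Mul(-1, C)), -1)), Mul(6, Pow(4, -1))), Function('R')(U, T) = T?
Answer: 491075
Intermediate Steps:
Function('v')(C, G) = Add(Rational(3, 2), Mul(-1, Pow(Add(G, Mul(-1, C)), -1))) (Function('v')(C, G) = Add(Mul(-1, Pow(Add(G, Mul(-1, C)), -1)), Mul(6, Rational(1, 4))) = Add(Mul(-1, Pow(Add(G, Mul(-1, C)), -1)), Rational(3, 2)) = Add(Rational(3, 2), Mul(-1, Pow(Add(G, Mul(-1, C)), -1))))
Function('l')(O) = 0
Z = 0 (Z = Pow(0, 4) = 0)
b = 0
Add(Add(272101, b), 218974) = Add(Add(272101, 0), 218974) = Add(272101, 218974) = 491075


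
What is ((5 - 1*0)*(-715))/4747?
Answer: -3575/4747 ≈ -0.75311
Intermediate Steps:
((5 - 1*0)*(-715))/4747 = ((5 + 0)*(-715))*(1/4747) = (5*(-715))*(1/4747) = -3575*1/4747 = -3575/4747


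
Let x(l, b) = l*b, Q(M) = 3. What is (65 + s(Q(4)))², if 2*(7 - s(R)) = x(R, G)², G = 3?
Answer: 3969/4 ≈ 992.25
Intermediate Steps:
x(l, b) = b*l
s(R) = 7 - 9*R²/2
(65 + s(Q(4)))² = (65 + (7 - 9/2*3²))² = (65 + (7 - 9/2*9))² = (65 + (7 - 81/2))² = (65 - 67/2)² = (63/2)² = 3969/4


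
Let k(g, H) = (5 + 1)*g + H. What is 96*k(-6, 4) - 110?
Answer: -3182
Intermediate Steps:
k(g, H) = H + 6*g (k(g, H) = 6*g + H = H + 6*g)
96*k(-6, 4) - 110 = 96*(4 + 6*(-6)) - 110 = 96*(4 - 36) - 110 = 96*(-32) - 110 = -3072 - 110 = -3182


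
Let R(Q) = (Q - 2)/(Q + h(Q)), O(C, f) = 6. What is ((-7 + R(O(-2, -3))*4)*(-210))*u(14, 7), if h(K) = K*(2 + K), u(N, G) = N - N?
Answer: 0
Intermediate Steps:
u(N, G) = 0
R(Q) = (-2 + Q)/(Q + Q*(2 + Q)) (R(Q) = (Q - 2)/(Q + Q*(2 + Q)) = (-2 + Q)/(Q + Q*(2 + Q)))
((-7 + R(O(-2, -3))*4)*(-210))*u(14, 7) = ((-7 + ((-2 + 6)/(6*(3 + 6)))*4)*(-210))*0 = ((-7 + ((⅙)*4/9)*4)*(-210))*0 = ((-7 + ((⅙)*(⅑)*4)*4)*(-210))*0 = ((-7 + (2/27)*4)*(-210))*0 = ((-7 + 8/27)*(-210))*0 = -181/27*(-210)*0 = (12670/9)*0 = 0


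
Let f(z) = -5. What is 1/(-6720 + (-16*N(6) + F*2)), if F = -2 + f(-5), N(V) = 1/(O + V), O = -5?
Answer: -1/6750 ≈ -0.00014815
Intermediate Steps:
N(V) = 1/(-5 + V)
F = -7 (F = -2 - 5 = -7)
1/(-6720 + (-16*N(6) + F*2)) = 1/(-6720 + (-16/(-5 + 6) - 7*2)) = 1/(-6720 + (-16/1 - 14)) = 1/(-6720 + (-16*1 - 14)) = 1/(-6720 + (-16 - 14)) = 1/(-6720 - 30) = 1/(-6750) = -1/6750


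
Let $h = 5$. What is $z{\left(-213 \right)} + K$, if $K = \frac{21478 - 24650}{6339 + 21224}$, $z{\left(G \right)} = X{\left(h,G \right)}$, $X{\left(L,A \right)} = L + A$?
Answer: $- \frac{5736276}{27563} \approx -208.11$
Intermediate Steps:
$X{\left(L,A \right)} = A + L$
$z{\left(G \right)} = 5 + G$ ($z{\left(G \right)} = G + 5 = 5 + G$)
$K = - \frac{3172}{27563} \approx -0.11508$
$z{\left(-213 \right)} + K = \left(5 - 213\right) - \frac{3172}{27563} = -208 - \frac{3172}{27563} = - \frac{5736276}{27563}$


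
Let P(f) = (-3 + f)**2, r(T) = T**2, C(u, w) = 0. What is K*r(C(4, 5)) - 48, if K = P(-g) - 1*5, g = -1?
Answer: -48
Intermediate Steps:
K = -1 (K = (-3 - 1*(-1))**2 - 1*5 = (-3 + 1)**2 - 5 = (-2)**2 - 5 = 4 - 5 = -1)
K*r(C(4, 5)) - 48 = -1*0**2 - 48 = -1*0 - 48 = 0 - 48 = -48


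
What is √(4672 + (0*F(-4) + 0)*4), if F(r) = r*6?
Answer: 8*√73 ≈ 68.352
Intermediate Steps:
F(r) = 6*r
√(4672 + (0*F(-4) + 0)*4) = √(4672 + (0*(6*(-4)) + 0)*4) = √(4672 + (0*(-24) + 0)*4) = √(4672 + (0 + 0)*4) = √(4672 + 0*4) = √(4672 + 0) = √4672 = 8*√73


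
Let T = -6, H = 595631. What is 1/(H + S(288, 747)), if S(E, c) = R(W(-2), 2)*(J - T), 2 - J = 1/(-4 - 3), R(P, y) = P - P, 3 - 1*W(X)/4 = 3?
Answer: 1/595631 ≈ 1.6789e-6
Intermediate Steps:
W(X) = 0 (W(X) = 12 - 4*3 = 12 - 12 = 0)
R(P, y) = 0
J = 15/7 (J = 2 - 1/(-4 - 3) = 2 - 1/(-7) = 2 - 1*(-⅐) = 2 + ⅐ = 15/7 ≈ 2.1429)
S(E, c) = 0 (S(E, c) = 0*(15/7 - 1*(-6)) = 0*(15/7 + 6) = 0*(57/7) = 0)
1/(H + S(288, 747)) = 1/(595631 + 0) = 1/595631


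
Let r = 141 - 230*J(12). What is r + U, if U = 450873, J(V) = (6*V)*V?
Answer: 252294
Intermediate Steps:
J(V) = 6*V**2
r = -198579 (r = 141 - 1380*12**2 = 141 - 1380*144 = 141 - 230*864 = 141 - 198720 = -198579)
r + U = -198579 + 450873 = 252294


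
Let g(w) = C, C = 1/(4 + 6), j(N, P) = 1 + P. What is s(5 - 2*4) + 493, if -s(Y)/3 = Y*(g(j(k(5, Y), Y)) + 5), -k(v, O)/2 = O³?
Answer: 5389/10 ≈ 538.90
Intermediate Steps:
k(v, O) = -2*O³
C = ⅒ (C = 1/10 = ⅒ ≈ 0.10000)
g(w) = ⅒
s(Y) = -153*Y/10 (s(Y) = -3*Y*(⅒ + 5) = -3*Y*51/10 = -153*Y/10)
s(5 - 2*4) + 493 = -153*(5 - 2*4)/10 + 493 = -153*(5 - 8)/10 + 493 = -153/10*(-3) + 493 = 459/10 + 493 = 5389/10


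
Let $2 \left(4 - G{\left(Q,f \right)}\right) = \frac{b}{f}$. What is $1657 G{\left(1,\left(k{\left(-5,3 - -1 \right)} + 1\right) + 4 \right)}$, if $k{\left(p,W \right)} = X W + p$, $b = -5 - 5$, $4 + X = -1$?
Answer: $\frac{24855}{4} \approx 6213.8$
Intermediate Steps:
$X = -5$ ($X = -4 - 1 = -5$)
$b = -10$
$k{\left(p,W \right)} = p - 5 W$ ($k{\left(p,W \right)} = - 5 W + p = p - 5 W$)
$G{\left(Q,f \right)} = 4 + \frac{5}{f}$ ($G{\left(Q,f \right)} = 4 - \frac{\left(-10\right) \frac{1}{f}}{2} = 4 + \frac{5}{f}$)
$1657 G{\left(1,\left(k{\left(-5,3 - -1 \right)} + 1\right) + 4 \right)} = 1657 \left(4 + \frac{5}{\left(\left(-5 - 5 \left(3 - -1\right)\right) + 1\right) + 4}\right) = 1657 \left(4 + \frac{5}{\left(\left(-5 - 5 \left(3 + 1\right)\right) + 1\right) + 4}\right) = 1657 \left(4 + \frac{5}{\left(\left(-5 - 20\right) + 1\right) + 4}\right) = 1657 \left(4 + \frac{5}{\left(-25 + 1\right) + 4}\right) = 1657 \left(4 + \frac{5}{-24 + 4}\right) = 1657 \left(4 + \frac{5}{-20}\right) = 1657 \left(4 + 5 \left(- \frac{1}{20}\right)\right) = 1657 \left(4 - \frac{1}{4}\right) = 1657 \cdot \frac{15}{4} = \frac{24855}{4}$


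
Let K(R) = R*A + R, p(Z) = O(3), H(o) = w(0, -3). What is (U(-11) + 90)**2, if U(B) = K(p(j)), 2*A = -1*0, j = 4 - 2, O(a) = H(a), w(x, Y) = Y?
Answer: 7569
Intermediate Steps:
H(o) = -3
O(a) = -3
j = 2
A = 0 (A = (-1*0)/2 = (1/2)*0 = 0)
p(Z) = -3
K(R) = R (K(R) = R*0 + R = 0 + R = R)
U(B) = -3
(U(-11) + 90)**2 = (-3 + 90)**2 = 87**2 = 7569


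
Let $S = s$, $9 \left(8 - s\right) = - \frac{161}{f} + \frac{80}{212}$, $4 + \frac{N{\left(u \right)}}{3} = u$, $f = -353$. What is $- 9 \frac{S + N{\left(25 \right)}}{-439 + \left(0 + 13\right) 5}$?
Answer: $\frac{5969729}{3498583} \approx 1.7063$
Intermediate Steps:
$N{\left(u \right)} = -12 + 3 u$
$s = \frac{1331455}{168381}$ ($s = 8 - \frac{- \frac{161}{-353} + \frac{80}{212}}{9} = 8 - \frac{\left(-161\right) \left(- \frac{1}{353}\right) + 80 \cdot \frac{1}{212}}{9} = 8 - \frac{\frac{161}{353} + \frac{20}{53}}{9} = 8 - \frac{15593}{168381} = \frac{1331455}{168381} \approx 7.9074$)
$S = \frac{1331455}{168381} \approx 7.9074$
$- 9 \frac{S + N{\left(25 \right)}}{-439 + \left(0 + 13\right) 5} = - 9 \frac{\frac{1331455}{168381} + \left(-12 + 3 \cdot 25\right)}{-439 + \left(0 + 13\right) 5} = - 9 \frac{\frac{1331455}{168381} + \left(-12 + 75\right)}{-439 + 13 \cdot 5} = - 9 \frac{\frac{1331455}{168381} + 63}{-439 + 65} = - 9 \frac{11939458}{168381 \left(-374\right)} = - 9 \cdot \frac{11939458}{168381} \left(- \frac{1}{374}\right) = \left(-9\right) \left(- \frac{5969729}{31487247}\right) = \frac{5969729}{3498583}$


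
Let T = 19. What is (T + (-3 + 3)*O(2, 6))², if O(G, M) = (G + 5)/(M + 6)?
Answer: 361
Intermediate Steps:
O(G, M) = (5 + G)/(6 + M)
(T + (-3 + 3)*O(2, 6))² = (19 + (-3 + 3)*((5 + 2)/(6 + 6)))² = (19 + 0*(7/12))² = (19 + 0)² = 19² = 361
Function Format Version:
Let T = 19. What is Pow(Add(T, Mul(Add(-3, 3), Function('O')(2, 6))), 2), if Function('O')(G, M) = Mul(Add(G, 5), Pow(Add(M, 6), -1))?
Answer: 361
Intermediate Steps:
Function('O')(G, M) = Mul(Pow(Add(6, M), -1), Add(5, G)) (Function('O')(G, M) = Mul(Add(5, G), Pow(Add(6, M), -1)) = Mul(Pow(Add(6, M), -1), Add(5, G)))
Pow(Add(T, Mul(Add(-3, 3), Function('O')(2, 6))), 2) = Pow(Add(19, Mul(Add(-3, 3), Mul(Pow(Add(6, 6), -1), Add(5, 2)))), 2) = Pow(Add(19, Mul(0, Mul(Pow(12, -1), 7))), 2) = Pow(Add(19, Mul(0, Mul(Rational(1, 12), 7))), 2) = Pow(Add(19, Mul(0, Rational(7, 12))), 2) = Pow(Add(19, 0), 2) = Pow(19, 2) = 361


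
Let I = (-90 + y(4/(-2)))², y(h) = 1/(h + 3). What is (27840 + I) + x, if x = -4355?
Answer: 31406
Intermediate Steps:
y(h) = 1/(3 + h)
I = 7921 (I = (-90 + 1/(3 + 4/(-2)))² = (-90 + 1/(3 + 4*(-½)))² = (-90 + 1/(3 - 2))² = (-90 + 1/1)² = (-90 + 1)² = (-89)² = 7921)
(27840 + I) + x = (27840 + 7921) - 4355 = 35761 - 4355 = 31406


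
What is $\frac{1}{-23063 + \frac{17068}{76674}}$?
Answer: $- \frac{38337}{884157697} \approx -4.336 \cdot 10^{-5}$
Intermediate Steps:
$\frac{1}{-23063 + \frac{17068}{76674}} = \frac{1}{-23063 + 17068 \cdot \frac{1}{76674}} = \frac{1}{-23063 + \frac{8534}{38337}} = \frac{1}{- \frac{884157697}{38337}} = - \frac{38337}{884157697}$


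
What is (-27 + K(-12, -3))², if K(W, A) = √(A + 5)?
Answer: (27 - √2)² ≈ 654.63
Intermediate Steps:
K(W, A) = √(5 + A)
(-27 + K(-12, -3))² = (-27 + √(5 - 3))² = (-27 + √2)²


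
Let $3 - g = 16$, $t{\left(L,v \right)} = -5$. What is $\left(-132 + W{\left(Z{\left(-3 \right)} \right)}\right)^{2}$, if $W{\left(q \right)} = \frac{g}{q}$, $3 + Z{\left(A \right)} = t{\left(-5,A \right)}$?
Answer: $\frac{1087849}{64} \approx 16998.0$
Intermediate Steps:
$Z{\left(A \right)} = -8$ ($Z{\left(A \right)} = -3 - 5 = -8$)
$g = -13$ ($g = 3 - 16 = -13$)
$W{\left(q \right)} = - \frac{13}{q}$
$\left(-132 + W{\left(Z{\left(-3 \right)} \right)}\right)^{2} = \left(-132 - \frac{13}{-8}\right)^{2} = \left(-132 - - \frac{13}{8}\right)^{2} = \left(-132 + \frac{13}{8}\right)^{2} = \left(- \frac{1043}{8}\right)^{2} = \frac{1087849}{64}$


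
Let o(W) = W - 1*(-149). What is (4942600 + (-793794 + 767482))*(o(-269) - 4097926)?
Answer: -20147174373248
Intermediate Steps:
o(W) = 149 + W (o(W) = W + 149 = 149 + W)
(4942600 + (-793794 + 767482))*(o(-269) - 4097926) = (4942600 + (-793794 + 767482))*((149 - 269) - 4097926) = (4942600 - 26312)*(-120 - 4097926) = 4916288*(-4098046) = -20147174373248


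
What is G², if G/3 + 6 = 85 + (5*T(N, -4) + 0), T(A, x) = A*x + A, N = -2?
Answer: 106929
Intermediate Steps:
T(A, x) = A + A*x
G = 327 (G = -18 + 3*(85 + (5*(-2*(1 - 4)) + 0)) = -18 + 3*(85 + (5*(-2*(-3)) + 0)) = -18 + 3*(85 + (5*6 + 0)) = -18 + 3*(85 + (30 + 0)) = -18 + 3*(85 + 30) = -18 + 3*115 = -18 + 345 = 327)
G² = 327² = 106929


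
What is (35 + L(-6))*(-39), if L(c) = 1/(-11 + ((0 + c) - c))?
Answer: -14976/11 ≈ -1361.5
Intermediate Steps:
L(c) = -1/11 (L(c) = 1/(-11 + (c - c)) = 1/(-11 + 0) = 1/(-11) = -1/11)
(35 + L(-6))*(-39) = (35 - 1/11)*(-39) = (384/11)*(-39) = -14976/11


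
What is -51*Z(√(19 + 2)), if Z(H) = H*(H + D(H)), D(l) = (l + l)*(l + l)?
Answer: -1071 - 4284*√21 ≈ -20703.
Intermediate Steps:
D(l) = 4*l² (D(l) = (2*l)*(2*l) = 4*l²)
Z(H) = H*(H + 4*H²)
-51*Z(√(19 + 2)) = -51*(√(19 + 2))²*(1 + 4*√(19 + 2)) = -51*(√21)²*(1 + 4*√21) = -1071*(1 + 4*√21) = -51*(21 + 84*√21) = -1071 - 4284*√21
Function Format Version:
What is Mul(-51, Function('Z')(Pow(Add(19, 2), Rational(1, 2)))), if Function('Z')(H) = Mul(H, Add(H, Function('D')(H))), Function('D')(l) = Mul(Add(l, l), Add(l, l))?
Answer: Add(-1071, Mul(-4284, Pow(21, Rational(1, 2)))) ≈ -20703.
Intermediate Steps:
Function('D')(l) = Mul(4, Pow(l, 2)) (Function('D')(l) = Mul(Mul(2, l), Mul(2, l)) = Mul(4, Pow(l, 2)))
Function('Z')(H) = Mul(H, Add(H, Mul(4, Pow(H, 2))))
Mul(-51, Function('Z')(Pow(Add(19, 2), Rational(1, 2)))) = Mul(-51, Mul(Pow(Pow(Add(19, 2), Rational(1, 2)), 2), Add(1, Mul(4, Pow(Add(19, 2), Rational(1, 2)))))) = Mul(-51, Mul(Pow(Pow(21, Rational(1, 2)), 2), Add(1, Mul(4, Pow(21, Rational(1, 2)))))) = Mul(-51, Mul(21, Add(1, Mul(4, Pow(21, Rational(1, 2)))))) = Mul(-51, Add(21, Mul(84, Pow(21, Rational(1, 2))))) = Add(-1071, Mul(-4284, Pow(21, Rational(1, 2))))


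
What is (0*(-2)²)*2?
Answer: 0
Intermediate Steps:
(0*(-2)²)*2 = (0*4)*2 = 0*2 = 0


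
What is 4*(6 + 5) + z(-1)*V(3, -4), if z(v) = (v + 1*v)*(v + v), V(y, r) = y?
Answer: 56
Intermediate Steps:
z(v) = 4*v² (z(v) = (v + v)*(2*v) = (2*v)*(2*v) = 4*v²)
4*(6 + 5) + z(-1)*V(3, -4) = 4*(6 + 5) + (4*(-1)²)*3 = 4*11 + (4*1)*3 = 44 + 4*3 = 44 + 12 = 56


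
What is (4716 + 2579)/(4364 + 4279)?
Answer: 7295/8643 ≈ 0.84404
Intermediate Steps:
(4716 + 2579)/(4364 + 4279) = 7295/8643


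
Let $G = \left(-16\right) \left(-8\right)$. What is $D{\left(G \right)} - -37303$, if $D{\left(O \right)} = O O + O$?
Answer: $53815$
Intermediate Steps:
$G = 128$
$D{\left(O \right)} = O + O^{2}$ ($D{\left(O \right)} = O^{2} + O = O + O^{2}$)
$D{\left(G \right)} - -37303 = 128 \left(1 + 128\right) - -37303 = 128 \cdot 129 + 37303 = 16512 + 37303 = 53815$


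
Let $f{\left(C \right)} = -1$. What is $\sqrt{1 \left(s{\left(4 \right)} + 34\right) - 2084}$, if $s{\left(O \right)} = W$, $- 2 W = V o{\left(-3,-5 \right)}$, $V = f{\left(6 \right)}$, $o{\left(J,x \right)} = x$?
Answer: $\frac{i \sqrt{8210}}{2} \approx 45.305 i$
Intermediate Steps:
$V = -1$
$W = - \frac{5}{2}$ ($W = - \frac{\left(-1\right) \left(-5\right)}{2} = \left(- \frac{1}{2}\right) 5 = - \frac{5}{2} \approx -2.5$)
$s{\left(O \right)} = - \frac{5}{2}$
$\sqrt{1 \left(s{\left(4 \right)} + 34\right) - 2084} = \sqrt{1 \left(- \frac{5}{2} + 34\right) - 2084} = \sqrt{1 \cdot \frac{63}{2} - 2084} = \sqrt{\frac{63}{2} - 2084} = \sqrt{- \frac{4105}{2}} = \frac{i \sqrt{8210}}{2}$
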